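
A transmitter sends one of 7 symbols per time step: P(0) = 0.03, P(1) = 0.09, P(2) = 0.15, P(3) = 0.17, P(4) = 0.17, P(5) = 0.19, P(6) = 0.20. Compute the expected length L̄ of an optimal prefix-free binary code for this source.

Repeatedly combine the two least-probable nodes; the expected code length is the sum of the merged weights.
merge 3/100 + 9/100 → 3/25
merge 3/25 + 3/20 → 27/100
merge 17/100 + 17/100 → 17/50
merge 19/100 + 1/5 → 39/100
merge 27/100 + 17/50 → 61/100
merge 39/100 + 61/100 → 1
L = 3/25 + 27/100 + 17/50 + 39/100 + 61/100 + 1 = 273/100 = 2.73 bits/symbol.

2.73 bits/symbol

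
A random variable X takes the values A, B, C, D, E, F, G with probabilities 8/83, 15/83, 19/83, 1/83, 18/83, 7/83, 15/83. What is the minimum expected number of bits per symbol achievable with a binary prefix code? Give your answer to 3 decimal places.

Repeatedly combine the two least-probable nodes; the expected code length is the sum of the merged weights.
merge 1/83 + 7/83 → 8/83
merge 8/83 + 8/83 → 16/83
merge 15/83 + 15/83 → 30/83
merge 16/83 + 18/83 → 34/83
merge 19/83 + 30/83 → 49/83
merge 34/83 + 49/83 → 1
L = 8/83 + 16/83 + 30/83 + 34/83 + 49/83 + 1 = 220/83 ≈ 2.651 bits/symbol.

2.651 bits/symbol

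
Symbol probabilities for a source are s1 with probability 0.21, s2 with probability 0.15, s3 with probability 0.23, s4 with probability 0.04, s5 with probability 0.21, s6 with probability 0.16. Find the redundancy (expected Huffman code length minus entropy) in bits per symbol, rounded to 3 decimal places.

Entropy H = −Σ p log₂ p ≈ 2.4526 bits.
Huffman merges: 1/25+3/20→19/100; 4/25+19/100→7/20; 21/100+21/100→21/50; 23/100+7/20→29/50; 21/50+29/50→1. L = 127/50 ≈ 2.5400.
L − H = 2.5400 − 2.4526 = 0.087 bits.

0.087 bits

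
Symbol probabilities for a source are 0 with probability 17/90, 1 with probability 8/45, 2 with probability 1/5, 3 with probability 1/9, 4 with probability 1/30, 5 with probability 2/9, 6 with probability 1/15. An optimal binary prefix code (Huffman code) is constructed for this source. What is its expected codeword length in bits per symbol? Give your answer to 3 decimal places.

Repeatedly combine the two least-probable nodes; the expected code length is the sum of the merged weights.
merge 1/30 + 1/15 → 1/10
merge 1/10 + 1/9 → 19/90
merge 8/45 + 17/90 → 11/30
merge 1/5 + 19/90 → 37/90
merge 2/9 + 11/30 → 53/90
merge 37/90 + 53/90 → 1
L = 1/10 + 19/90 + 11/30 + 37/90 + 53/90 + 1 = 241/90 ≈ 2.678 bits/symbol.

2.678 bits/symbol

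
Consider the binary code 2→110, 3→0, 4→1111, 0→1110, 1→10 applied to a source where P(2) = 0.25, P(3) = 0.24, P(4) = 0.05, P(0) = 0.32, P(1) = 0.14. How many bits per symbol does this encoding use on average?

L̄ = Σ pᵢ·ℓᵢ = 0.25·3 + 0.24·1 + 0.05·4 + 0.32·4 + 0.14·2 = 2.75 bits/symbol.

2.75 bits/symbol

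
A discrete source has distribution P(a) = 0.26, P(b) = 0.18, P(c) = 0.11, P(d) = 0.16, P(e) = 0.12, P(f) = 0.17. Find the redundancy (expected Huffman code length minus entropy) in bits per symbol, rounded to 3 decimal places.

0.034 bits

Entropy H = −Σ p log₂ p ≈ 2.5256 bits.
Huffman merges: 11/100+3/25→23/100; 4/25+17/100→33/100; 9/50+23/100→41/100; 13/50+33/100→59/100; 41/100+59/100→1. L = 64/25 ≈ 2.5600.
L − H = 2.5600 − 2.5256 = 0.034 bits.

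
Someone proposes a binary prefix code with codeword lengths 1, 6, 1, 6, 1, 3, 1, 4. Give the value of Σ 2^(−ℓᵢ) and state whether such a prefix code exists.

2.21875; no

With common denominator 2^6 = 64: Σ 2^(−ℓᵢ) = 32/64 + 1/64 + 32/64 + 1/64 + 32/64 + 8/64 + 32/64 + 4/64 = 142/64 = 2.21875.
Kraft's inequality requires Σ ≤ 1; here Σ = 2.21875 > 1, so no such prefix code exists.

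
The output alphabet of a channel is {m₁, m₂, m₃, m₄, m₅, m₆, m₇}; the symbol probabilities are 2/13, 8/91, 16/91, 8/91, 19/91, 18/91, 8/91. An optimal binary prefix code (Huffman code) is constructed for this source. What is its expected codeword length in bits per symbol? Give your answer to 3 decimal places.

2.769 bits/symbol

Repeatedly combine the two least-probable nodes; the expected code length is the sum of the merged weights.
merge 8/91 + 8/91 → 16/91
merge 8/91 + 2/13 → 22/91
merge 16/91 + 16/91 → 32/91
merge 18/91 + 19/91 → 37/91
merge 22/91 + 32/91 → 54/91
merge 37/91 + 54/91 → 1
L = 16/91 + 22/91 + 32/91 + 37/91 + 54/91 + 1 = 36/13 ≈ 2.769 bits/symbol.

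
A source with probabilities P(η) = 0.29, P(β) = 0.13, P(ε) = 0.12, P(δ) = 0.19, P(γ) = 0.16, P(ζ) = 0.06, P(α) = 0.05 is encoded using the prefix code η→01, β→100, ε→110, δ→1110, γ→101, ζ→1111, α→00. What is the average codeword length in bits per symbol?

L̄ = Σ pᵢ·ℓᵢ = 0.29·2 + 0.13·3 + 0.12·3 + 0.19·4 + 0.16·3 + 0.06·4 + 0.05·2 = 2.91 bits/symbol.

2.91 bits/symbol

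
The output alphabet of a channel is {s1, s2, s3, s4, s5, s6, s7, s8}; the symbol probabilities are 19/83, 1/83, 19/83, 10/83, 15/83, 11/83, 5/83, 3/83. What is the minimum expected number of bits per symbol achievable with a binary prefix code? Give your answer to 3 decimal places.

Repeatedly combine the two least-probable nodes; the expected code length is the sum of the merged weights.
merge 1/83 + 3/83 → 4/83
merge 4/83 + 5/83 → 9/83
merge 9/83 + 10/83 → 19/83
merge 11/83 + 15/83 → 26/83
merge 19/83 + 19/83 → 38/83
merge 19/83 + 26/83 → 45/83
merge 38/83 + 45/83 → 1
L = 4/83 + 9/83 + 19/83 + 26/83 + 38/83 + 45/83 + 1 = 224/83 ≈ 2.699 bits/symbol.

2.699 bits/symbol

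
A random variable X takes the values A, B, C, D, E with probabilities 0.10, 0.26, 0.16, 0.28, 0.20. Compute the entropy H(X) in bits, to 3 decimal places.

H = −Σ pᵢ log₂ pᵢ.
−0.10·log₂(0.10) = 0.3322
−0.26·log₂(0.26) = 0.5053
−0.16·log₂(0.16) = 0.4230
−0.28·log₂(0.28) = 0.5142
−0.20·log₂(0.20) = 0.4644
Sum ≈ 2.2391 → 2.239 bits.

2.239 bits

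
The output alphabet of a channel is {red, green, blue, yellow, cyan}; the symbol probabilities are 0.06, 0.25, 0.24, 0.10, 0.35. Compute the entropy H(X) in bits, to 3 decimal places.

H = −Σ pᵢ log₂ pᵢ.
−0.06·log₂(0.06) = 0.2435
−0.25·log₂(0.25) = 0.5000
−0.24·log₂(0.24) = 0.4941
−0.10·log₂(0.10) = 0.3322
−0.35·log₂(0.35) = 0.5301
Sum ≈ 2.1000 → 2.100 bits.

2.100 bits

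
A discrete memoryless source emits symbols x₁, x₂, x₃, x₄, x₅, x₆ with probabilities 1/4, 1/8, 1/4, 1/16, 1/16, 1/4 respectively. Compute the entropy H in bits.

Each probability is a power of 1/2, so log₂(1/p) is an integer.
H = Σ p·log₂(1/p) = 1/4·2 + 1/8·3 + 1/4·2 + 1/16·4 + 1/16·4 + 1/4·2 = 2.375 bits.

2.375 bits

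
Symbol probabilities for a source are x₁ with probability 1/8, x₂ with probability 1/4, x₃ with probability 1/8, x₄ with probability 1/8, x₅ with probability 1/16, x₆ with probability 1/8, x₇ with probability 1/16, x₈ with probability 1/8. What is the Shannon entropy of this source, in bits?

Each probability is a power of 1/2, so log₂(1/p) is an integer.
H = Σ p·log₂(1/p) = 1/8·3 + 1/4·2 + 1/8·3 + 1/8·3 + 1/16·4 + 1/8·3 + 1/16·4 + 1/8·3 = 2.875 bits.

2.875 bits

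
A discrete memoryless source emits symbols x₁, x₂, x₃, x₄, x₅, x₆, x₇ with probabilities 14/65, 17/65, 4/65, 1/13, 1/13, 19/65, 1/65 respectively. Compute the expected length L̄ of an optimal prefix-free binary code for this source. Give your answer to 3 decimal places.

2.462 bits/symbol

Repeatedly combine the two least-probable nodes; the expected code length is the sum of the merged weights.
merge 1/65 + 4/65 → 1/13
merge 1/13 + 1/13 → 2/13
merge 1/13 + 2/13 → 3/13
merge 14/65 + 3/13 → 29/65
merge 17/65 + 19/65 → 36/65
merge 29/65 + 36/65 → 1
L = 1/13 + 2/13 + 3/13 + 29/65 + 36/65 + 1 = 32/13 ≈ 2.462 bits/symbol.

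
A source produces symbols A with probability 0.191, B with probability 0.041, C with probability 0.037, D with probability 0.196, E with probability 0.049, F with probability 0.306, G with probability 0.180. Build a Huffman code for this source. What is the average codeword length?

2.512 bits/symbol

Repeatedly combine the two least-probable nodes; the expected code length is the sum of the merged weights.
merge 37/1000 + 41/1000 → 39/500
merge 49/1000 + 39/500 → 127/1000
merge 127/1000 + 9/50 → 307/1000
merge 191/1000 + 49/250 → 387/1000
merge 153/500 + 307/1000 → 613/1000
merge 387/1000 + 613/1000 → 1
L = 39/500 + 127/1000 + 307/1000 + 387/1000 + 613/1000 + 1 = 314/125 = 2.512 bits/symbol.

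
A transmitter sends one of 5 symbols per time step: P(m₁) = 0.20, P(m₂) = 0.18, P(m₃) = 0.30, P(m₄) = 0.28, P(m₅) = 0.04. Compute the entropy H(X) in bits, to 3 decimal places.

H = −Σ pᵢ log₂ pᵢ.
−0.20·log₂(0.20) = 0.4644
−0.18·log₂(0.18) = 0.4453
−0.30·log₂(0.30) = 0.5211
−0.28·log₂(0.28) = 0.5142
−0.04·log₂(0.04) = 0.1858
Sum ≈ 2.1308 → 2.131 bits.

2.131 bits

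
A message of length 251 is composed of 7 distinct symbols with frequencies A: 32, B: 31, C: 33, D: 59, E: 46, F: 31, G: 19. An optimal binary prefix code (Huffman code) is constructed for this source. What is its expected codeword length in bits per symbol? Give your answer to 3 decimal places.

2.765 bits/symbol

Probabilities are the counts divided by 251.
Repeatedly combine the two least-probable nodes; the expected code length is the sum of the merged weights.
merge 19/251 + 31/251 → 50/251
merge 31/251 + 32/251 → 63/251
merge 33/251 + 46/251 → 79/251
merge 50/251 + 59/251 → 109/251
merge 63/251 + 79/251 → 142/251
merge 109/251 + 142/251 → 1
L = 50/251 + 63/251 + 79/251 + 109/251 + 142/251 + 1 = 694/251 ≈ 2.765 bits/symbol.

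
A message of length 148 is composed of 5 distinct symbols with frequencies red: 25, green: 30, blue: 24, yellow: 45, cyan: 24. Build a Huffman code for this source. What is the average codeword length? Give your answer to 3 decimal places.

2.324 bits/symbol

Probabilities are the counts divided by 148.
Repeatedly combine the two least-probable nodes; the expected code length is the sum of the merged weights.
merge 6/37 + 6/37 → 12/37
merge 25/148 + 15/74 → 55/148
merge 45/148 + 12/37 → 93/148
merge 55/148 + 93/148 → 1
L = 12/37 + 55/148 + 93/148 + 1 = 86/37 ≈ 2.324 bits/symbol.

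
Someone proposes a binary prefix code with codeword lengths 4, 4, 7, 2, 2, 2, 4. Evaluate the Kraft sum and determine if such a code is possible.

0.9453125; yes

With common denominator 2^7 = 128: Σ 2^(−ℓᵢ) = 8/128 + 8/128 + 1/128 + 32/128 + 32/128 + 32/128 + 8/128 = 121/128 = 0.9453125.
Kraft's inequality requires Σ ≤ 1; here Σ = 0.9453125 ≤ 1, so such a prefix code exists.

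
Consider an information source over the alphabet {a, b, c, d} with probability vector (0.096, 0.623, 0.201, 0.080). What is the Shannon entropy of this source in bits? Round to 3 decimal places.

H = −Σ pᵢ log₂ pᵢ.
−0.096·log₂(0.096) = 0.3246
−0.623·log₂(0.623) = 0.4253
−0.201·log₂(0.201) = 0.4653
−0.080·log₂(0.080) = 0.2915
Sum ≈ 1.5066 → 1.507 bits.

1.507 bits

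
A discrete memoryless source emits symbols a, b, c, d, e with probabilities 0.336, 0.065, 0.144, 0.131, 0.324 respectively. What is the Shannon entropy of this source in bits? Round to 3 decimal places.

H = −Σ pᵢ log₂ pᵢ.
−0.336·log₂(0.336) = 0.5287
−0.065·log₂(0.065) = 0.2563
−0.144·log₂(0.144) = 0.4026
−0.131·log₂(0.131) = 0.3841
−0.324·log₂(0.324) = 0.5268
Sum ≈ 2.0986 → 2.099 bits.

2.099 bits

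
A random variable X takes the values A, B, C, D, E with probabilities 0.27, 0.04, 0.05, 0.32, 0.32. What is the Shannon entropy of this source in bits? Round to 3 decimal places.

1.964 bits

H = −Σ pᵢ log₂ pᵢ.
−0.27·log₂(0.27) = 0.5100
−0.04·log₂(0.04) = 0.1858
−0.05·log₂(0.05) = 0.2161
−0.32·log₂(0.32) = 0.5260
−0.32·log₂(0.32) = 0.5260
Sum ≈ 1.9639 → 1.964 bits.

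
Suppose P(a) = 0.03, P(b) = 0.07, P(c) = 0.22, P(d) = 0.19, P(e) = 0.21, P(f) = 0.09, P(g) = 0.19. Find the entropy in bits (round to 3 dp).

2.597 bits

H = −Σ pᵢ log₂ pᵢ.
−0.03·log₂(0.03) = 0.1518
−0.07·log₂(0.07) = 0.2686
−0.22·log₂(0.22) = 0.4806
−0.19·log₂(0.19) = 0.4552
−0.21·log₂(0.21) = 0.4728
−0.09·log₂(0.09) = 0.3127
−0.19·log₂(0.19) = 0.4552
Sum ≈ 2.5968 → 2.597 bits.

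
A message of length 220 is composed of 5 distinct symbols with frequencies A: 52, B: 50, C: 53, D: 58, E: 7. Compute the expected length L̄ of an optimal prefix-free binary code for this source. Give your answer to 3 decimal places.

2.259 bits/symbol

Probabilities are the counts divided by 220.
Repeatedly combine the two least-probable nodes; the expected code length is the sum of the merged weights.
merge 7/220 + 5/22 → 57/220
merge 13/55 + 53/220 → 21/44
merge 57/220 + 29/110 → 23/44
merge 21/44 + 23/44 → 1
L = 57/220 + 21/44 + 23/44 + 1 = 497/220 ≈ 2.259 bits/symbol.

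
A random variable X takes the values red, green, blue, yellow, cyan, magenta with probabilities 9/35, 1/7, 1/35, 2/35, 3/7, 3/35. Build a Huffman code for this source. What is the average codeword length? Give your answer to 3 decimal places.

Repeatedly combine the two least-probable nodes; the expected code length is the sum of the merged weights.
merge 1/35 + 2/35 → 3/35
merge 3/35 + 3/35 → 6/35
merge 1/7 + 6/35 → 11/35
merge 9/35 + 11/35 → 4/7
merge 3/7 + 4/7 → 1
L = 3/35 + 6/35 + 11/35 + 4/7 + 1 = 15/7 ≈ 2.143 bits/symbol.

2.143 bits/symbol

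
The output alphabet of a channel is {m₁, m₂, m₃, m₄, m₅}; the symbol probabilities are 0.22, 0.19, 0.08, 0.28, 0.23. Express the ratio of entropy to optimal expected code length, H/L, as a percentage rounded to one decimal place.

98.2%

Entropy H = −Σ p log₂ p ≈ 2.2292 bits.
Huffman merges: 2/25+19/100→27/100; 11/50+23/100→9/20; 27/100+7/25→11/20; 9/20+11/20→1. L = 227/100 ≈ 2.2700.
Efficiency = H/L = 2.2292/2.2700 = 98.2%.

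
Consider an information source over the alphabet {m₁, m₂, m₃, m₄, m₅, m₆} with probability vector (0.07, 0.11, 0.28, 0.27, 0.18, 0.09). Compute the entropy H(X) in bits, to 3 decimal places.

H = −Σ pᵢ log₂ pᵢ.
−0.07·log₂(0.07) = 0.2686
−0.11·log₂(0.11) = 0.3503
−0.28·log₂(0.28) = 0.5142
−0.27·log₂(0.27) = 0.5100
−0.18·log₂(0.18) = 0.4453
−0.09·log₂(0.09) = 0.3127
Sum ≈ 2.4010 → 2.401 bits.

2.401 bits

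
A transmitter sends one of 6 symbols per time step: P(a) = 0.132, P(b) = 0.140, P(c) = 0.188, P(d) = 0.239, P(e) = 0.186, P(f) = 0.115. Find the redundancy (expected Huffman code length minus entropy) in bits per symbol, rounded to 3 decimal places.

0.033 bits

Entropy H = −Σ p log₂ p ≈ 2.5397 bits.
Huffman merges: 23/200+33/250→247/1000; 7/50+93/500→163/500; 47/250+239/1000→427/1000; 247/1000+163/500→573/1000; 427/1000+573/1000→1. L = 2573/1000 ≈ 2.5730.
L − H = 2.5730 − 2.5397 = 0.033 bits.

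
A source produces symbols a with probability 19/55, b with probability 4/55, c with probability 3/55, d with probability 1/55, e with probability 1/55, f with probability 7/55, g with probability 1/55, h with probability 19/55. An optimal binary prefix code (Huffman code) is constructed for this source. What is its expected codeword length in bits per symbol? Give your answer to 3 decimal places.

Repeatedly combine the two least-probable nodes; the expected code length is the sum of the merged weights.
merge 1/55 + 1/55 → 2/55
merge 1/55 + 2/55 → 3/55
merge 3/55 + 3/55 → 6/55
merge 4/55 + 6/55 → 2/11
merge 7/55 + 2/11 → 17/55
merge 17/55 + 19/55 → 36/55
merge 19/55 + 36/55 → 1
L = 2/55 + 3/55 + 6/55 + 2/11 + 17/55 + 36/55 + 1 = 129/55 ≈ 2.345 bits/symbol.

2.345 bits/symbol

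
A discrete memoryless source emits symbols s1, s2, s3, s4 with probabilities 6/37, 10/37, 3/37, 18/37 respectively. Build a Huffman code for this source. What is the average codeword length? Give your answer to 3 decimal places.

1.757 bits/symbol

Repeatedly combine the two least-probable nodes; the expected code length is the sum of the merged weights.
merge 3/37 + 6/37 → 9/37
merge 9/37 + 10/37 → 19/37
merge 18/37 + 19/37 → 1
L = 9/37 + 19/37 + 1 = 65/37 ≈ 1.757 bits/symbol.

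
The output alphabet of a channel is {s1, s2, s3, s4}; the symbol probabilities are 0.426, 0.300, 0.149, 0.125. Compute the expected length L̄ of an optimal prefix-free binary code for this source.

Repeatedly combine the two least-probable nodes; the expected code length is the sum of the merged weights.
merge 1/8 + 149/1000 → 137/500
merge 137/500 + 3/10 → 287/500
merge 213/500 + 287/500 → 1
L = 137/500 + 287/500 + 1 = 231/125 = 1.848 bits/symbol.

1.848 bits/symbol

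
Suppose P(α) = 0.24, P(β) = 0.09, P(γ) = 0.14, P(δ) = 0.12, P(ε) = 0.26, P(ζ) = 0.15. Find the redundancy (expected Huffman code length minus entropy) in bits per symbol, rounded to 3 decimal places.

Entropy H = −Σ p log₂ p ≈ 2.4868 bits.
Huffman merges: 9/100+3/25→21/100; 7/50+3/20→29/100; 21/100+6/25→9/20; 13/50+29/100→11/20; 9/20+11/20→1. L = 5/2 ≈ 2.5000.
L − H = 2.5000 − 2.4868 = 0.013 bits.

0.013 bits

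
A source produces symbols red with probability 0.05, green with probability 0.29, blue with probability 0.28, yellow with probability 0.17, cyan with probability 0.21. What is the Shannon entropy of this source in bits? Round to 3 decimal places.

H = −Σ pᵢ log₂ pᵢ.
−0.05·log₂(0.05) = 0.2161
−0.29·log₂(0.29) = 0.5179
−0.28·log₂(0.28) = 0.5142
−0.17·log₂(0.17) = 0.4346
−0.21·log₂(0.21) = 0.4728
Sum ≈ 2.1556 → 2.156 bits.

2.156 bits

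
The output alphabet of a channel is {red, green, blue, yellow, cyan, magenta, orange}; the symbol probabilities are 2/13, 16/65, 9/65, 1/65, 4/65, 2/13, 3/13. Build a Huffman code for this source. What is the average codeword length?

2.6 bits/symbol

Repeatedly combine the two least-probable nodes; the expected code length is the sum of the merged weights.
merge 1/65 + 4/65 → 1/13
merge 1/13 + 9/65 → 14/65
merge 2/13 + 2/13 → 4/13
merge 14/65 + 3/13 → 29/65
merge 16/65 + 4/13 → 36/65
merge 29/65 + 36/65 → 1
L = 1/13 + 14/65 + 4/13 + 29/65 + 36/65 + 1 = 13/5 = 2.6 bits/symbol.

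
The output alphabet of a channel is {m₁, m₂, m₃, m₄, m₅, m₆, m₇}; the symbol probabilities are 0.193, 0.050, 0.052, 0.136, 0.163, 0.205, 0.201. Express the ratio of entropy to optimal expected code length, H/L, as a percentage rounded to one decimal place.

Entropy H = −Σ p log₂ p ≈ 2.6479 bits.
Huffman merges: 1/20+13/250→51/500; 51/500+17/125→119/500; 163/1000+193/1000→89/250; 201/1000+41/200→203/500; 119/500+89/250→297/500; 203/500+297/500→1. L = 337/125 ≈ 2.6960.
Efficiency = H/L = 2.6479/2.6960 = 98.2%.

98.2%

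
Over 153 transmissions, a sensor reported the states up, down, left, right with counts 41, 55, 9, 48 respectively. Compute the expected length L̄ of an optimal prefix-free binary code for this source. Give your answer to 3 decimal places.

Probabilities are the counts divided by 153.
Repeatedly combine the two least-probable nodes; the expected code length is the sum of the merged weights.
merge 1/17 + 41/153 → 50/153
merge 16/51 + 50/153 → 98/153
merge 55/153 + 98/153 → 1
L = 50/153 + 98/153 + 1 = 301/153 ≈ 1.967 bits/symbol.

1.967 bits/symbol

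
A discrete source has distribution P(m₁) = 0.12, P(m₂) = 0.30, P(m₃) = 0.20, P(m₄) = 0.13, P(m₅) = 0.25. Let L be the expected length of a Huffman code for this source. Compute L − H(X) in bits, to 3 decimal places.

Entropy H = −Σ p log₂ p ≈ 2.2352 bits.
Huffman merges: 3/25+13/100→1/4; 1/5+1/4→9/20; 1/4+3/10→11/20; 9/20+11/20→1. L = 9/4 ≈ 2.2500.
L − H = 2.2500 − 2.2352 = 0.015 bits.

0.015 bits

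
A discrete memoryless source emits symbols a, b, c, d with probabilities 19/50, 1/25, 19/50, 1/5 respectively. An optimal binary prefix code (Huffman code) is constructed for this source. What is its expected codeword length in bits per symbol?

Repeatedly combine the two least-probable nodes; the expected code length is the sum of the merged weights.
merge 1/25 + 1/5 → 6/25
merge 6/25 + 19/50 → 31/50
merge 19/50 + 31/50 → 1
L = 6/25 + 31/50 + 1 = 93/50 = 1.86 bits/symbol.

1.86 bits/symbol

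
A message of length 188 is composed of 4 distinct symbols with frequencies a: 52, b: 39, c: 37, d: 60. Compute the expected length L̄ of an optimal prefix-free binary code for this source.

Probabilities are the counts divided by 188.
Repeatedly combine the two least-probable nodes; the expected code length is the sum of the merged weights.
merge 37/188 + 39/188 → 19/47
merge 13/47 + 15/47 → 28/47
merge 19/47 + 28/47 → 1
L = 19/47 + 28/47 + 1 = 2 bits/symbol.

2 bits/symbol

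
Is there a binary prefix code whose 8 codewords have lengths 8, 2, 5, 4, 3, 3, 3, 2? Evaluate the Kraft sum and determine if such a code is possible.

0.97265625; yes

With common denominator 2^8 = 256: Σ 2^(−ℓᵢ) = 1/256 + 64/256 + 8/256 + 16/256 + 32/256 + 32/256 + 32/256 + 64/256 = 249/256 = 0.97265625.
Kraft's inequality requires Σ ≤ 1; here Σ = 0.97265625 ≤ 1, so such a prefix code exists.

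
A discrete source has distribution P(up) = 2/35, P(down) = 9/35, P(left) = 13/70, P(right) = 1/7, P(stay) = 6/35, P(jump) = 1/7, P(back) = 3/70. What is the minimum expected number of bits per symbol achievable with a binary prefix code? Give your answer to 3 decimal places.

2.657 bits/symbol

Repeatedly combine the two least-probable nodes; the expected code length is the sum of the merged weights.
merge 3/70 + 2/35 → 1/10
merge 1/10 + 1/7 → 17/70
merge 1/7 + 6/35 → 11/35
merge 13/70 + 17/70 → 3/7
merge 9/35 + 11/35 → 4/7
merge 3/7 + 4/7 → 1
L = 1/10 + 17/70 + 11/35 + 3/7 + 4/7 + 1 = 93/35 ≈ 2.657 bits/symbol.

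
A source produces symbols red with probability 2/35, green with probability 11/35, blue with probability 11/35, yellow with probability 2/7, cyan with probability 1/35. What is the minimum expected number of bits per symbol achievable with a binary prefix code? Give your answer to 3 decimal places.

Repeatedly combine the two least-probable nodes; the expected code length is the sum of the merged weights.
merge 1/35 + 2/35 → 3/35
merge 3/35 + 2/7 → 13/35
merge 11/35 + 11/35 → 22/35
merge 13/35 + 22/35 → 1
L = 3/35 + 13/35 + 22/35 + 1 = 73/35 ≈ 2.086 bits/symbol.

2.086 bits/symbol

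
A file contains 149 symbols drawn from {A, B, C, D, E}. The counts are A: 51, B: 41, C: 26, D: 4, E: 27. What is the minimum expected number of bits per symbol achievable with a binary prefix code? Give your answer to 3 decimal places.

Probabilities are the counts divided by 149.
Repeatedly combine the two least-probable nodes; the expected code length is the sum of the merged weights.
merge 4/149 + 26/149 → 30/149
merge 27/149 + 30/149 → 57/149
merge 41/149 + 51/149 → 92/149
merge 57/149 + 92/149 → 1
L = 30/149 + 57/149 + 92/149 + 1 = 328/149 ≈ 2.201 bits/symbol.

2.201 bits/symbol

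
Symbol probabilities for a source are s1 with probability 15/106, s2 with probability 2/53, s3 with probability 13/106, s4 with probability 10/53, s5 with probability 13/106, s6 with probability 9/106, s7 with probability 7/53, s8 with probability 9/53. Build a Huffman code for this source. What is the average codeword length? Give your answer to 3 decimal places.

2.934 bits/symbol

Repeatedly combine the two least-probable nodes; the expected code length is the sum of the merged weights.
merge 2/53 + 9/106 → 13/106
merge 13/106 + 13/106 → 13/53
merge 13/106 + 7/53 → 27/106
merge 15/106 + 9/53 → 33/106
merge 10/53 + 13/53 → 23/53
merge 27/106 + 33/106 → 30/53
merge 23/53 + 30/53 → 1
L = 13/106 + 13/53 + 27/106 + 33/106 + 23/53 + 30/53 + 1 = 311/106 ≈ 2.934 bits/symbol.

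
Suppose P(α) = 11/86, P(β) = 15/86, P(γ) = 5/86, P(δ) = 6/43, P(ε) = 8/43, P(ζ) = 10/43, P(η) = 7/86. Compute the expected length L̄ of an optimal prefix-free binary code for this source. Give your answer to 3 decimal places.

Repeatedly combine the two least-probable nodes; the expected code length is the sum of the merged weights.
merge 5/86 + 7/86 → 6/43
merge 11/86 + 6/43 → 23/86
merge 6/43 + 15/86 → 27/86
merge 8/43 + 10/43 → 18/43
merge 23/86 + 27/86 → 25/43
merge 18/43 + 25/43 → 1
L = 6/43 + 23/86 + 27/86 + 18/43 + 25/43 + 1 = 117/43 ≈ 2.721 bits/symbol.

2.721 bits/symbol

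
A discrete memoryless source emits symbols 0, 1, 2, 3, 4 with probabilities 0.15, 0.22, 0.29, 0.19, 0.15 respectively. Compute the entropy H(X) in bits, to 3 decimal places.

2.275 bits

H = −Σ pᵢ log₂ pᵢ.
−0.15·log₂(0.15) = 0.4105
−0.22·log₂(0.22) = 0.4806
−0.29·log₂(0.29) = 0.5179
−0.19·log₂(0.19) = 0.4552
−0.15·log₂(0.15) = 0.4105
Sum ≈ 2.2748 → 2.275 bits.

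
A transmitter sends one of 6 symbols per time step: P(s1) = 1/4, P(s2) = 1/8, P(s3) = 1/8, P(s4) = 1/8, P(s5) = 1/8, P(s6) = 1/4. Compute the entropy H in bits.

2.5 bits

Each probability is a power of 1/2, so log₂(1/p) is an integer.
H = Σ p·log₂(1/p) = 1/4·2 + 1/8·3 + 1/8·3 + 1/8·3 + 1/8·3 + 1/4·2 = 2.5 bits.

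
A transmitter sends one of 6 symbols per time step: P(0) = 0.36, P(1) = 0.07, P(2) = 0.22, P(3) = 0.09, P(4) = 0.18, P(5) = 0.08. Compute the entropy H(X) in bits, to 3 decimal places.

H = −Σ pᵢ log₂ pᵢ.
−0.36·log₂(0.36) = 0.5306
−0.07·log₂(0.07) = 0.2686
−0.22·log₂(0.22) = 0.4806
−0.09·log₂(0.09) = 0.3127
−0.18·log₂(0.18) = 0.4453
−0.08·log₂(0.08) = 0.2915
Sum ≈ 2.3292 → 2.329 bits.

2.329 bits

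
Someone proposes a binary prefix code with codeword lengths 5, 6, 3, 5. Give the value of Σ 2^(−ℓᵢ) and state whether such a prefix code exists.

0.203125; yes

With common denominator 2^6 = 64: Σ 2^(−ℓᵢ) = 2/64 + 1/64 + 8/64 + 2/64 = 13/64 = 0.203125.
Kraft's inequality requires Σ ≤ 1; here Σ = 0.203125 ≤ 1, so such a prefix code exists.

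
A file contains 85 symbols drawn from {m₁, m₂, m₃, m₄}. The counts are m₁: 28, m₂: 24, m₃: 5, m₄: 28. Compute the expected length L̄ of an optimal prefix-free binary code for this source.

Probabilities are the counts divided by 85.
Repeatedly combine the two least-probable nodes; the expected code length is the sum of the merged weights.
merge 1/17 + 24/85 → 29/85
merge 28/85 + 28/85 → 56/85
merge 29/85 + 56/85 → 1
L = 29/85 + 56/85 + 1 = 2 bits/symbol.

2 bits/symbol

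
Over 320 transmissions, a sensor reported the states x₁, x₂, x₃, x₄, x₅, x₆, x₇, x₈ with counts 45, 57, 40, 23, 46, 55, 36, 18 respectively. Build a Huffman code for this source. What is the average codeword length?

Probabilities are the counts divided by 320.
Repeatedly combine the two least-probable nodes; the expected code length is the sum of the merged weights.
merge 9/160 + 23/320 → 41/320
merge 9/80 + 1/8 → 19/80
merge 41/320 + 9/64 → 43/160
merge 23/160 + 11/64 → 101/320
merge 57/320 + 19/80 → 133/320
merge 43/160 + 101/320 → 187/320
merge 133/320 + 187/320 → 1
L = 41/320 + 19/80 + 43/160 + 101/320 + 133/320 + 187/320 + 1 = 59/20 = 2.95 bits/symbol.

2.95 bits/symbol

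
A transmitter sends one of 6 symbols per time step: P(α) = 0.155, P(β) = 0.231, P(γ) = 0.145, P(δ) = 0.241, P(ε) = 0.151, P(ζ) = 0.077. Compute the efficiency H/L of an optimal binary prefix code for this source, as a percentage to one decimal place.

98.9%

Entropy H = −Σ p log₂ p ≈ 2.5006 bits.
Huffman merges: 77/1000+29/200→111/500; 151/1000+31/200→153/500; 111/500+231/1000→453/1000; 241/1000+153/500→547/1000; 453/1000+547/1000→1. L = 316/125 ≈ 2.5280.
Efficiency = H/L = 2.5006/2.5280 = 98.9%.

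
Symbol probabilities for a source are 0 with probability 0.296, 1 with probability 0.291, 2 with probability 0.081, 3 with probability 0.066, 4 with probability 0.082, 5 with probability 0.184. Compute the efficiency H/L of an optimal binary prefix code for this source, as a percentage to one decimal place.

98.3%

Entropy H = −Σ p log₂ p ≈ 2.3359 bits.
Huffman merges: 33/500+81/1000→147/1000; 41/500+147/1000→229/1000; 23/125+229/1000→413/1000; 291/1000+37/125→587/1000; 413/1000+587/1000→1. L = 297/125 ≈ 2.3760.
Efficiency = H/L = 2.3359/2.3760 = 98.3%.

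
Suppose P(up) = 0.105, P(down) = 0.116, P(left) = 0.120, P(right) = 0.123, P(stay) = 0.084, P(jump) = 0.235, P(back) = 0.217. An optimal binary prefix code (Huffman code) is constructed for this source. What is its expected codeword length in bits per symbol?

Repeatedly combine the two least-probable nodes; the expected code length is the sum of the merged weights.
merge 21/250 + 21/200 → 189/1000
merge 29/250 + 3/25 → 59/250
merge 123/1000 + 189/1000 → 39/125
merge 217/1000 + 47/200 → 113/250
merge 59/250 + 39/125 → 137/250
merge 113/250 + 137/250 → 1
L = 189/1000 + 59/250 + 39/125 + 113/250 + 137/250 + 1 = 2737/1000 = 2.737 bits/symbol.

2.737 bits/symbol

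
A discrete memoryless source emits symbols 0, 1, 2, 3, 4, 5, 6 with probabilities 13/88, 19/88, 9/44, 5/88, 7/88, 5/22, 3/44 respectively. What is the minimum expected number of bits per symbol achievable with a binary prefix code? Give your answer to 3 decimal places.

Repeatedly combine the two least-probable nodes; the expected code length is the sum of the merged weights.
merge 5/88 + 3/44 → 1/8
merge 7/88 + 1/8 → 9/44
merge 13/88 + 9/44 → 31/88
merge 9/44 + 19/88 → 37/88
merge 5/22 + 31/88 → 51/88
merge 37/88 + 51/88 → 1
L = 1/8 + 9/44 + 31/88 + 37/88 + 51/88 + 1 = 59/22 ≈ 2.682 bits/symbol.

2.682 bits/symbol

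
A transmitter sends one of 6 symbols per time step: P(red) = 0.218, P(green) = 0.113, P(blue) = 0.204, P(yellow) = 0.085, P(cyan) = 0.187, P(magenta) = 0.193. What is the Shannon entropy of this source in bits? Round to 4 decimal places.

2.5151 bits

H = −Σ pᵢ log₂ pᵢ.
−0.218·log₂(0.218) = 0.4791
−0.113·log₂(0.113) = 0.3555
−0.204·log₂(0.204) = 0.4678
−0.085·log₂(0.085) = 0.3023
−0.187·log₂(0.187) = 0.4523
−0.193·log₂(0.193) = 0.4581
Sum ≈ 2.5151 → 2.5151 bits.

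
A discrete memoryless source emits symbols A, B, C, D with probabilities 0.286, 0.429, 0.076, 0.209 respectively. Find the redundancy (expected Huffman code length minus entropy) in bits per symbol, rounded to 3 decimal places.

Entropy H = −Σ p log₂ p ≈ 1.7948 bits.
Huffman merges: 19/250+209/1000→57/200; 57/200+143/500→571/1000; 429/1000+571/1000→1. L = 232/125 ≈ 1.8560.
L − H = 1.8560 − 1.7948 = 0.061 bits.

0.061 bits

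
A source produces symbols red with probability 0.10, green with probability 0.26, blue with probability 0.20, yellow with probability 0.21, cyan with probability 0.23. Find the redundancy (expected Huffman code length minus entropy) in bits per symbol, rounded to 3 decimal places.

Entropy H = −Σ p log₂ p ≈ 2.2624 bits.
Huffman merges: 1/10+1/5→3/10; 21/100+23/100→11/25; 13/50+3/10→14/25; 11/25+14/25→1. L = 23/10 ≈ 2.3000.
L − H = 2.3000 − 2.2624 = 0.038 bits.

0.038 bits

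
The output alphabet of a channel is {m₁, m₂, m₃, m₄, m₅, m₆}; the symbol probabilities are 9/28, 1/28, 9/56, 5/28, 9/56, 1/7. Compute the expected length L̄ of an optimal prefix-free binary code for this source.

2.5 bits/symbol

Repeatedly combine the two least-probable nodes; the expected code length is the sum of the merged weights.
merge 1/28 + 1/7 → 5/28
merge 9/56 + 9/56 → 9/28
merge 5/28 + 5/28 → 5/14
merge 9/28 + 9/28 → 9/14
merge 5/14 + 9/14 → 1
L = 5/28 + 9/28 + 5/14 + 9/14 + 1 = 5/2 = 2.5 bits/symbol.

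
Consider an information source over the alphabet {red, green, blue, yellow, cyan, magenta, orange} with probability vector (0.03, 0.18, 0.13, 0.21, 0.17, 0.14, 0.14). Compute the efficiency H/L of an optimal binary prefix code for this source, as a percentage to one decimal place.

Entropy H = −Σ p log₂ p ≈ 2.6813 bits.
Huffman merges: 3/100+13/100→4/25; 7/50+7/50→7/25; 4/25+17/100→33/100; 9/50+21/100→39/100; 7/25+33/100→61/100; 39/100+61/100→1. L = 277/100 ≈ 2.7700.
Efficiency = H/L = 2.6813/2.7700 = 96.8%.

96.8%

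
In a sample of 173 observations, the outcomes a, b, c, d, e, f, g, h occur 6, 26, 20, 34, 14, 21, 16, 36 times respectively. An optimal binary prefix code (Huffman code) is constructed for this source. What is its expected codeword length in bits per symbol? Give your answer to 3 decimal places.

2.908 bits/symbol

Probabilities are the counts divided by 173.
Repeatedly combine the two least-probable nodes; the expected code length is the sum of the merged weights.
merge 6/173 + 14/173 → 20/173
merge 16/173 + 20/173 → 36/173
merge 20/173 + 21/173 → 41/173
merge 26/173 + 34/173 → 60/173
merge 36/173 + 36/173 → 72/173
merge 41/173 + 60/173 → 101/173
merge 72/173 + 101/173 → 1
L = 20/173 + 36/173 + 41/173 + 60/173 + 72/173 + 101/173 + 1 = 503/173 ≈ 2.908 bits/symbol.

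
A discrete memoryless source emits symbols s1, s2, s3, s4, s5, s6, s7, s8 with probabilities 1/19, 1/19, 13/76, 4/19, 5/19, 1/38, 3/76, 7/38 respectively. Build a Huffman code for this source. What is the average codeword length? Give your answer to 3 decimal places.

Repeatedly combine the two least-probable nodes; the expected code length is the sum of the merged weights.
merge 1/38 + 3/76 → 5/76
merge 1/19 + 1/19 → 2/19
merge 5/76 + 2/19 → 13/76
merge 13/76 + 13/76 → 13/38
merge 7/38 + 4/19 → 15/38
merge 5/19 + 13/38 → 23/38
merge 15/38 + 23/38 → 1
L = 5/76 + 2/19 + 13/76 + 13/38 + 15/38 + 23/38 + 1 = 51/19 ≈ 2.684 bits/symbol.

2.684 bits/symbol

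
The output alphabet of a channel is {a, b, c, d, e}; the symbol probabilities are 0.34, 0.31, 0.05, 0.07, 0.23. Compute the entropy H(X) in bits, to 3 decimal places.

H = −Σ pᵢ log₂ pᵢ.
−0.34·log₂(0.34) = 0.5292
−0.31·log₂(0.31) = 0.5238
−0.05·log₂(0.05) = 0.2161
−0.07·log₂(0.07) = 0.2686
−0.23·log₂(0.23) = 0.4877
Sum ≈ 2.0253 → 2.025 bits.

2.025 bits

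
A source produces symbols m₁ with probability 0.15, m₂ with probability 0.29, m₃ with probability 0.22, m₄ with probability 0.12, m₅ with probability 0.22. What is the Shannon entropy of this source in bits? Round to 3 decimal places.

2.257 bits

H = −Σ pᵢ log₂ pᵢ.
−0.15·log₂(0.15) = 0.4105
−0.29·log₂(0.29) = 0.5179
−0.22·log₂(0.22) = 0.4806
−0.12·log₂(0.12) = 0.3671
−0.22·log₂(0.22) = 0.4806
Sum ≈ 2.2567 → 2.257 bits.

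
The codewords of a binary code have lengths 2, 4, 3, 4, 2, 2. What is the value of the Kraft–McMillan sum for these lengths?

With common denominator 2^4 = 16: Σ 2^(−ℓᵢ) = 4/16 + 1/16 + 2/16 + 1/16 + 4/16 + 4/16 = 16/16 = 1.

1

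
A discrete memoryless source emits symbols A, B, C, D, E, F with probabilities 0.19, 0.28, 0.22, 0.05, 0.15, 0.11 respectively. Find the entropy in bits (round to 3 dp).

2.427 bits

H = −Σ pᵢ log₂ pᵢ.
−0.19·log₂(0.19) = 0.4552
−0.28·log₂(0.28) = 0.5142
−0.22·log₂(0.22) = 0.4806
−0.05·log₂(0.05) = 0.2161
−0.15·log₂(0.15) = 0.4105
−0.11·log₂(0.11) = 0.3503
Sum ≈ 2.4269 → 2.427 bits.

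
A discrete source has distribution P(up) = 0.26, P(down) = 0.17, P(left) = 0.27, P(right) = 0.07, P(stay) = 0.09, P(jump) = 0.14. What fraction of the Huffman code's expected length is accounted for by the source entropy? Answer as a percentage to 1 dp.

98.7%

Entropy H = −Σ p log₂ p ≈ 2.4282 bits.
Huffman merges: 7/100+9/100→4/25; 7/50+4/25→3/10; 17/100+13/50→43/100; 27/100+3/10→57/100; 43/100+57/100→1. L = 123/50 ≈ 2.4600.
Efficiency = H/L = 2.4282/2.4600 = 98.7%.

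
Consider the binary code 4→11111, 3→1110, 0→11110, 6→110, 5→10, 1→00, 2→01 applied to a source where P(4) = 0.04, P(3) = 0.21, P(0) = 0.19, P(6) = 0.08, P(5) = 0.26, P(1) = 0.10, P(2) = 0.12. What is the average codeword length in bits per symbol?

3.19 bits/symbol

L̄ = Σ pᵢ·ℓᵢ = 0.04·5 + 0.21·4 + 0.19·5 + 0.08·3 + 0.26·2 + 0.10·2 + 0.12·2 = 3.19 bits/symbol.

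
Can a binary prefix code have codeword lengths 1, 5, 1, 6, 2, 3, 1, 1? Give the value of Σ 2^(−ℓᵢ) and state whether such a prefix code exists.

With common denominator 2^6 = 64: Σ 2^(−ℓᵢ) = 32/64 + 2/64 + 32/64 + 1/64 + 16/64 + 8/64 + 32/64 + 32/64 = 155/64 = 2.421875.
Kraft's inequality requires Σ ≤ 1; here Σ = 2.421875 > 1, so no such prefix code exists.

2.421875; no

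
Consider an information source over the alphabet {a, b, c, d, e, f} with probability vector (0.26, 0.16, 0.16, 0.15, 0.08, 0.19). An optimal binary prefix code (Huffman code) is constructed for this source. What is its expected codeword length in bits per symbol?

2.55 bits/symbol

Repeatedly combine the two least-probable nodes; the expected code length is the sum of the merged weights.
merge 2/25 + 3/20 → 23/100
merge 4/25 + 4/25 → 8/25
merge 19/100 + 23/100 → 21/50
merge 13/50 + 8/25 → 29/50
merge 21/50 + 29/50 → 1
L = 23/100 + 8/25 + 21/50 + 29/50 + 1 = 51/20 = 2.55 bits/symbol.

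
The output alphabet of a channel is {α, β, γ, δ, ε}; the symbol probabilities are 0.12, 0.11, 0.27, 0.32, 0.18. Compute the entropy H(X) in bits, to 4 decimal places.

2.1987 bits

H = −Σ pᵢ log₂ pᵢ.
−0.12·log₂(0.12) = 0.3671
−0.11·log₂(0.11) = 0.3503
−0.27·log₂(0.27) = 0.5100
−0.32·log₂(0.32) = 0.5260
−0.18·log₂(0.18) = 0.4453
Sum ≈ 2.1987 → 2.1987 bits.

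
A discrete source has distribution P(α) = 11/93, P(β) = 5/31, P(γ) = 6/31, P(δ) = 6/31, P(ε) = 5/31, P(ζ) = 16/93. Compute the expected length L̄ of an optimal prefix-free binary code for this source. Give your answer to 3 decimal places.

2.613 bits/symbol

Repeatedly combine the two least-probable nodes; the expected code length is the sum of the merged weights.
merge 11/93 + 5/31 → 26/93
merge 5/31 + 16/93 → 1/3
merge 6/31 + 6/31 → 12/31
merge 26/93 + 1/3 → 19/31
merge 12/31 + 19/31 → 1
L = 26/93 + 1/3 + 12/31 + 19/31 + 1 = 81/31 ≈ 2.613 bits/symbol.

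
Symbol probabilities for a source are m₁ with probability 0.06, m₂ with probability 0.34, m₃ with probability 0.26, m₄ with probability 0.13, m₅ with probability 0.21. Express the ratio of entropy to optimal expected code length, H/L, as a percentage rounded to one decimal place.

97.4%

Entropy H = −Σ p log₂ p ≈ 2.1335 bits.
Huffman merges: 3/50+13/100→19/100; 19/100+21/100→2/5; 13/50+17/50→3/5; 2/5+3/5→1. L = 219/100 ≈ 2.1900.
Efficiency = H/L = 2.1335/2.1900 = 97.4%.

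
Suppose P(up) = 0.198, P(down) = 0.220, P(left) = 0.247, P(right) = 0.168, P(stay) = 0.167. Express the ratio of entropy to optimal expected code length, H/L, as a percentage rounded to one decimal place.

Entropy H = −Σ p log₂ p ≈ 2.3050 bits.
Huffman merges: 167/1000+21/125→67/200; 99/500+11/50→209/500; 247/1000+67/200→291/500; 209/500+291/500→1. L = 467/200 ≈ 2.3350.
Efficiency = H/L = 2.3050/2.3350 = 98.7%.

98.7%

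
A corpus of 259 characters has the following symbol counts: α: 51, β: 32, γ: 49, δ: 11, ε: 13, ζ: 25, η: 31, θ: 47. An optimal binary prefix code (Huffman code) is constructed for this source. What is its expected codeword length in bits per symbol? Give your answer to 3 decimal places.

Probabilities are the counts divided by 259.
Repeatedly combine the two least-probable nodes; the expected code length is the sum of the merged weights.
merge 11/259 + 13/259 → 24/259
merge 24/259 + 25/259 → 7/37
merge 31/259 + 32/259 → 9/37
merge 47/259 + 7/37 → 96/259
merge 7/37 + 51/259 → 100/259
merge 9/37 + 96/259 → 159/259
merge 100/259 + 159/259 → 1
L = 24/259 + 7/37 + 9/37 + 96/259 + 100/259 + 159/259 + 1 = 750/259 ≈ 2.896 bits/symbol.

2.896 bits/symbol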